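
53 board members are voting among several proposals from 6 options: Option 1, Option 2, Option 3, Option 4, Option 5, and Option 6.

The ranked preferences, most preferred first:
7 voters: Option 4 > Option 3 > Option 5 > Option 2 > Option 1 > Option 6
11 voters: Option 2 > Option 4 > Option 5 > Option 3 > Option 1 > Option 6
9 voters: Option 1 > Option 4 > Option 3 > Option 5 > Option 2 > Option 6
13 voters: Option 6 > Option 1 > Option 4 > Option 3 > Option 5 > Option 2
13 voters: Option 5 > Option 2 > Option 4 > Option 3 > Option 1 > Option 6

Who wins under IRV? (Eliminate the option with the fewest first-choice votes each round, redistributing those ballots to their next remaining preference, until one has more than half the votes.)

Round 1: Option 1 9, Option 2 11, Option 3 0, Option 4 7, Option 5 13, Option 6 13. Option 3 eliminated.
Round 2: Option 1 9, Option 2 11, Option 4 7, Option 5 13, Option 6 13. Option 4 eliminated.
Round 3: Option 1 9, Option 2 11, Option 5 20, Option 6 13. Option 1 eliminated.
Round 4: Option 2 11, Option 5 29, Option 6 13. Option 5 has a majority (≥27).

Option 5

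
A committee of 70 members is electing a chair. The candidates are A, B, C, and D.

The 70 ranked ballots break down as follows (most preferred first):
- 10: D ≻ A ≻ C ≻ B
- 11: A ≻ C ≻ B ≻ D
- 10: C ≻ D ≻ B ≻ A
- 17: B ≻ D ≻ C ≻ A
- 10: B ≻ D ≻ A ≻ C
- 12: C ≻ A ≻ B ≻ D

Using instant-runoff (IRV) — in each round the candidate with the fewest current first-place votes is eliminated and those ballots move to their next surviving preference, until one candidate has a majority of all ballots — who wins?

Round 1: A 11, B 27, C 22, D 10. D eliminated.
Round 2: A 21, B 27, C 22. A eliminated.
Round 3: B 27, C 43. C has a majority (≥36).

C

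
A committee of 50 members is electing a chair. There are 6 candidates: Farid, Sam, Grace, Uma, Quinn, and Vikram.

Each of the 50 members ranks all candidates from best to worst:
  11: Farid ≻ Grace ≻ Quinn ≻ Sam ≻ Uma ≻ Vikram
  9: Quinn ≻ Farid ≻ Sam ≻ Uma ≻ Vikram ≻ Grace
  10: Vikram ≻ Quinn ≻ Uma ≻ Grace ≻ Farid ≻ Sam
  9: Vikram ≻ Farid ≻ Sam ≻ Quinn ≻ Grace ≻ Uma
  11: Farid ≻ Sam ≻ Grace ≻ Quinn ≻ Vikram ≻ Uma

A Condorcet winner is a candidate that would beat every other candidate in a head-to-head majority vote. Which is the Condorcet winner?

Farid vs Sam: 50–0
Farid vs Grace: 40–10
Farid vs Uma: 40–10
Farid vs Quinn: 31–19
Farid vs Vikram: 31–19
Farid beats every other candidate.

Farid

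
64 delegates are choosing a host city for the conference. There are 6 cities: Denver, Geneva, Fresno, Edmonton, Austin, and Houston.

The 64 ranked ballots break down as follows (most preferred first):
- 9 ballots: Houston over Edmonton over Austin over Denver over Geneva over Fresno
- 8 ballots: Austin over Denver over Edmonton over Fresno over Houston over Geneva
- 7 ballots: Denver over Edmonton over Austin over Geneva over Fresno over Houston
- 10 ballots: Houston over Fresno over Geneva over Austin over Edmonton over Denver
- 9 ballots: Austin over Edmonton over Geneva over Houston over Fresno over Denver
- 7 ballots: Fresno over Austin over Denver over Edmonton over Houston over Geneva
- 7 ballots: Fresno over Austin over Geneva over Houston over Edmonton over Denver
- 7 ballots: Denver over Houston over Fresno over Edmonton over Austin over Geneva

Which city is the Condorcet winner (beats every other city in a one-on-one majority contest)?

Austin vs Denver: 50–14
Austin vs Geneva: 54–10
Austin vs Fresno: 33–31
Austin vs Edmonton: 41–23
Austin vs Houston: 38–26
Austin beats every other city.

Austin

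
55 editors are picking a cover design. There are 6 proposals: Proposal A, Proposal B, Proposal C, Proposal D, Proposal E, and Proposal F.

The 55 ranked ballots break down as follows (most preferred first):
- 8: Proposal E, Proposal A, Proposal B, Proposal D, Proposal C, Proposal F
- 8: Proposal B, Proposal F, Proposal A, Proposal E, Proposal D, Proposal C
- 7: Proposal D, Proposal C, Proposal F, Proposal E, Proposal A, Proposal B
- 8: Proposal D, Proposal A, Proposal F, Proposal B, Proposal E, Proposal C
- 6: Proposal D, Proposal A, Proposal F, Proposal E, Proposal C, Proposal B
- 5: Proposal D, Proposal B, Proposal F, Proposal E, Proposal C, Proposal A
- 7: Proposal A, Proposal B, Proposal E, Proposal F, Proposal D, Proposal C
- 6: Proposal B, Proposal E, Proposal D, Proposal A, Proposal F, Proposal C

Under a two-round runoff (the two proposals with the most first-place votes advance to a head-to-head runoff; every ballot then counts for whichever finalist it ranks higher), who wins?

Proposal B

Round 1 first-place votes: Proposal A 7, Proposal B 14, Proposal C 0, Proposal D 26, Proposal E 8, Proposal F 0. Proposal D and Proposal B advance.
Runoff: Proposal D is ranked above Proposal B on 26 ballots, Proposal B above Proposal D on 29.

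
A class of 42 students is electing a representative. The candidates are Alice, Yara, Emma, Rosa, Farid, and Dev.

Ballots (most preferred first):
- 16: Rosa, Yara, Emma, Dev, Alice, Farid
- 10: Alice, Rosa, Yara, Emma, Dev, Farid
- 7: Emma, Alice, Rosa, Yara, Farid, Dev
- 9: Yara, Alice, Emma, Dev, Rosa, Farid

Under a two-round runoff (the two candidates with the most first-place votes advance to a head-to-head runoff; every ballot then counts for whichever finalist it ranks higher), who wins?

Round 1 first-place votes: Alice 10, Yara 9, Emma 7, Rosa 16, Farid 0, Dev 0. Rosa and Alice advance.
Runoff: Rosa is ranked above Alice on 16 ballots, Alice above Rosa on 26.

Alice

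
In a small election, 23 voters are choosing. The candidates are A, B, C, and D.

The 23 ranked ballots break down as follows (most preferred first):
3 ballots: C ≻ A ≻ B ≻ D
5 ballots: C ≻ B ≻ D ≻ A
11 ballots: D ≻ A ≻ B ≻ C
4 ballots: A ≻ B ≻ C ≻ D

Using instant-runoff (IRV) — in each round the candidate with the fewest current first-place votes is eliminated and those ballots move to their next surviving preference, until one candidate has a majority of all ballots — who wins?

Round 1: A 4, B 0, C 8, D 11. B eliminated.
Round 2: A 4, C 8, D 11. A eliminated.
Round 3: C 12, D 11. C has a majority (≥12).

C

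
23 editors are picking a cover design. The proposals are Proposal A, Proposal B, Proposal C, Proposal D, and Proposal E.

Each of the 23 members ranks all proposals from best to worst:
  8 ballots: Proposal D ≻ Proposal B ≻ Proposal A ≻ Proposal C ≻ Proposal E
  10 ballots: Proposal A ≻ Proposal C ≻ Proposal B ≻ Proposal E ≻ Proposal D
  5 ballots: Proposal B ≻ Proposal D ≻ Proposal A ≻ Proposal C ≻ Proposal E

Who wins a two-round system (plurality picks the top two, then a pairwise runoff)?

Proposal D

Round 1 first-place votes: Proposal A 10, Proposal B 5, Proposal C 0, Proposal D 8, Proposal E 0. Proposal A and Proposal D advance.
Runoff: Proposal A is ranked above Proposal D on 10 ballots, Proposal D above Proposal A on 13.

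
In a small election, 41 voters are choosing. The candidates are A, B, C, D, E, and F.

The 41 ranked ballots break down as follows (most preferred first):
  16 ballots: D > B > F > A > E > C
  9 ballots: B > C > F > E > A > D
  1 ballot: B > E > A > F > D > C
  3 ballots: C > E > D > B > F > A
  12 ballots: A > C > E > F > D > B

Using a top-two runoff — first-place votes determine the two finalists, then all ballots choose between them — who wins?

Round 1 first-place votes: A 12, B 10, C 3, D 16, E 0, F 0. D and A advance.
Runoff: D is ranked above A on 19 ballots, A above D on 22.

A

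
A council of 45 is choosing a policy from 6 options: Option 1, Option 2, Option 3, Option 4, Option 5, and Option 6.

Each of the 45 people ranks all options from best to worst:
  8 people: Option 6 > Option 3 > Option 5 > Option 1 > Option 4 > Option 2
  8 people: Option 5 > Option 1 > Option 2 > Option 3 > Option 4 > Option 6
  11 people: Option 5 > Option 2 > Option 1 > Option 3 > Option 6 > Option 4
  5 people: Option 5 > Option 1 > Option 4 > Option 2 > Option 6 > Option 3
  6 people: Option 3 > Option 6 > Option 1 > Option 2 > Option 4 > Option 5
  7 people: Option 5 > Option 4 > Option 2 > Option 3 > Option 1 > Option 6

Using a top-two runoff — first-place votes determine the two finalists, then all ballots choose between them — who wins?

Option 5

Round 1 first-place votes: Option 1 0, Option 2 0, Option 3 6, Option 4 0, Option 5 31, Option 6 8. Option 5 and Option 6 advance.
Runoff: Option 5 is ranked above Option 6 on 31 ballots, Option 6 above Option 5 on 14.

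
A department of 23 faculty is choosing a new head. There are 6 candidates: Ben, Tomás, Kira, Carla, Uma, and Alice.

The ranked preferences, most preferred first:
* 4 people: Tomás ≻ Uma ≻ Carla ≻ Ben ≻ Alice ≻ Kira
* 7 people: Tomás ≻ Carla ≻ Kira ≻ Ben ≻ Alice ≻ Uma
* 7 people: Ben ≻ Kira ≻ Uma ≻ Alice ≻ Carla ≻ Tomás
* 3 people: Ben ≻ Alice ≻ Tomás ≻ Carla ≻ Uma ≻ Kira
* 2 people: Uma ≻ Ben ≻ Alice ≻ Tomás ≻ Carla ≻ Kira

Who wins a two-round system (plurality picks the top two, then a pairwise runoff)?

Round 1 first-place votes: Ben 10, Tomás 11, Kira 0, Carla 0, Uma 2, Alice 0. Tomás and Ben advance.
Runoff: Tomás is ranked above Ben on 11 ballots, Ben above Tomás on 12.

Ben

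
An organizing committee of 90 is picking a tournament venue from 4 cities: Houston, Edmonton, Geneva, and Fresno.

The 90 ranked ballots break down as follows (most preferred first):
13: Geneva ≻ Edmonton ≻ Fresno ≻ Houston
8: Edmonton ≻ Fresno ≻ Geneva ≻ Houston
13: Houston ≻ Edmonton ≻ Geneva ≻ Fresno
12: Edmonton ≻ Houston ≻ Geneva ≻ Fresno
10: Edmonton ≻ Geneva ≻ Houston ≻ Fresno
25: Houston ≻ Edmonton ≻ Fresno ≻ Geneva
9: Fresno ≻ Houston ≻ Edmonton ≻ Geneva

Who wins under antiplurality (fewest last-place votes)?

Last-place votes: Houston 21, Edmonton 0, Geneva 34, Fresno 35.

Edmonton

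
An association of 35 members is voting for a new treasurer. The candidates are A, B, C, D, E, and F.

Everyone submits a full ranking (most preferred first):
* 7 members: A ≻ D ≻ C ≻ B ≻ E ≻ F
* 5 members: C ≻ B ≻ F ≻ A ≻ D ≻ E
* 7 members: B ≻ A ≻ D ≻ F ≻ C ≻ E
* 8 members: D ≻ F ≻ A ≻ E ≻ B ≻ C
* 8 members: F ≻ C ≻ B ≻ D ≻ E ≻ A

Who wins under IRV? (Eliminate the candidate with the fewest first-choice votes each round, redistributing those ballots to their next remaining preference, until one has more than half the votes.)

B

Round 1: A 7, B 7, C 5, D 8, E 0, F 8. E eliminated.
Round 2: A 7, B 7, C 5, D 8, F 8. C eliminated.
Round 3: A 7, B 12, D 8, F 8. A eliminated.
Round 4: B 12, D 15, F 8. F eliminated.
Round 5: B 20, D 15. B has a majority (≥18).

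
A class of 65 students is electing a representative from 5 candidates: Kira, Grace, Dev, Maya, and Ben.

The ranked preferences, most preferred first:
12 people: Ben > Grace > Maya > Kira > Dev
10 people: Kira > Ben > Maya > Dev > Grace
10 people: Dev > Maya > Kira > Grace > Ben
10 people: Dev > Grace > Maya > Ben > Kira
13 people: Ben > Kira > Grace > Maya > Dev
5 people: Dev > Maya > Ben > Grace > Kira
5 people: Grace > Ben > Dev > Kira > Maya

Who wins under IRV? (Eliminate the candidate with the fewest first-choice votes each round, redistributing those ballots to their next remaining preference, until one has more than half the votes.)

Round 1: Kira 10, Grace 5, Dev 25, Maya 0, Ben 25. Maya eliminated.
Round 2: Kira 10, Grace 5, Dev 25, Ben 25. Grace eliminated.
Round 3: Kira 10, Dev 25, Ben 30. Kira eliminated.
Round 4: Dev 25, Ben 40. Ben has a majority (≥33).

Ben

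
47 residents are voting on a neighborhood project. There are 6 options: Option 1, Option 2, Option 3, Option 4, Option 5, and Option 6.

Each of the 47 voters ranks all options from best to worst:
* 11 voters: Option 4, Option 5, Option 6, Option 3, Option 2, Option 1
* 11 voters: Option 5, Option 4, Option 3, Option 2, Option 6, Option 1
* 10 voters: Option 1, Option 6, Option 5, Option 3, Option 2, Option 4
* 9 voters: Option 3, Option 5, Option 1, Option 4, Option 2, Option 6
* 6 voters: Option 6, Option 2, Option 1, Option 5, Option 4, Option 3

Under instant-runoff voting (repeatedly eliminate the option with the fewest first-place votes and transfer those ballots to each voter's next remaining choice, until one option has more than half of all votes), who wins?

Round 1: Option 1 10, Option 2 0, Option 3 9, Option 4 11, Option 5 11, Option 6 6. Option 2 eliminated.
Round 2: Option 1 10, Option 3 9, Option 4 11, Option 5 11, Option 6 6. Option 6 eliminated.
Round 3: Option 1 16, Option 3 9, Option 4 11, Option 5 11. Option 3 eliminated.
Round 4: Option 1 16, Option 4 11, Option 5 20. Option 4 eliminated.
Round 5: Option 1 16, Option 5 31. Option 5 has a majority (≥24).

Option 5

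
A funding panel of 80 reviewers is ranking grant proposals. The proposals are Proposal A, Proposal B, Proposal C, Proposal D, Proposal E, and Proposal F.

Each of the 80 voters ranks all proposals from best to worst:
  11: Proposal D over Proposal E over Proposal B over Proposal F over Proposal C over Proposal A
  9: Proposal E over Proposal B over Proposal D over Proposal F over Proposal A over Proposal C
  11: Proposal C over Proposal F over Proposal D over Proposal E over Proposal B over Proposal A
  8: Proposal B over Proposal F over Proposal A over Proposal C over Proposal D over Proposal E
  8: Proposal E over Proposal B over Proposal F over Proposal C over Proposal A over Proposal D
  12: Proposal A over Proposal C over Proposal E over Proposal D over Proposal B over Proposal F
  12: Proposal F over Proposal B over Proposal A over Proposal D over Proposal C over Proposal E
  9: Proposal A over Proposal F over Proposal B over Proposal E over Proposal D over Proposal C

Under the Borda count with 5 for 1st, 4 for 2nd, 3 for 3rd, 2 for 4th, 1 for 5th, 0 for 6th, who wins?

Proposal B

Proposal A: 11×0 + 9×1 + 11×0 + 8×3 + 8×1 + 12×5 + 12×3 + 9×5 = 182
Proposal B: 11×3 + 9×4 + 11×1 + 8×5 + 8×4 + 12×1 + 12×4 + 9×3 = 239
Proposal C: 11×1 + 9×0 + 11×5 + 8×2 + 8×2 + 12×4 + 12×1 + 9×0 = 158
Proposal D: 11×5 + 9×3 + 11×3 + 8×1 + 8×0 + 12×2 + 12×2 + 9×1 = 180
Proposal E: 11×4 + 9×5 + 11×2 + 8×0 + 8×5 + 12×3 + 12×0 + 9×2 = 205
Proposal F: 11×2 + 9×2 + 11×4 + 8×4 + 8×3 + 12×0 + 12×5 + 9×4 = 236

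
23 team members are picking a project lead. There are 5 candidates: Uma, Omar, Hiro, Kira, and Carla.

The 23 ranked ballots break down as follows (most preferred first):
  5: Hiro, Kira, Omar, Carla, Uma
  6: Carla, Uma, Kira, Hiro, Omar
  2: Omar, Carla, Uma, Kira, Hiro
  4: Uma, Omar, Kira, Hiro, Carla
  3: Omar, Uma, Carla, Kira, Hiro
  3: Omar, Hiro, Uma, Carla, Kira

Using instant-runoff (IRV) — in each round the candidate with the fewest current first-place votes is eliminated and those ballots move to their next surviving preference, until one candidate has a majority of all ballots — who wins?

Round 1: Uma 4, Omar 8, Hiro 5, Kira 0, Carla 6. Kira eliminated.
Round 2: Uma 4, Omar 8, Hiro 5, Carla 6. Uma eliminated.
Round 3: Omar 12, Hiro 5, Carla 6. Omar has a majority (≥12).

Omar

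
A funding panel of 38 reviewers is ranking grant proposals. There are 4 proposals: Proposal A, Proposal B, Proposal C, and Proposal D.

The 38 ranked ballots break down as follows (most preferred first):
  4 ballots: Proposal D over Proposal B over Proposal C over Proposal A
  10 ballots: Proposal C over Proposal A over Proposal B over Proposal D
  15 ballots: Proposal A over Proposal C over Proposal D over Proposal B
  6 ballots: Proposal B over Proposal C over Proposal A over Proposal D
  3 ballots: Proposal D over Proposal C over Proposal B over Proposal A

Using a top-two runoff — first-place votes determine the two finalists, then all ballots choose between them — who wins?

Round 1 first-place votes: Proposal A 15, Proposal B 6, Proposal C 10, Proposal D 7. Proposal A and Proposal C advance.
Runoff: Proposal A is ranked above Proposal C on 15 ballots, Proposal C above Proposal A on 23.

Proposal C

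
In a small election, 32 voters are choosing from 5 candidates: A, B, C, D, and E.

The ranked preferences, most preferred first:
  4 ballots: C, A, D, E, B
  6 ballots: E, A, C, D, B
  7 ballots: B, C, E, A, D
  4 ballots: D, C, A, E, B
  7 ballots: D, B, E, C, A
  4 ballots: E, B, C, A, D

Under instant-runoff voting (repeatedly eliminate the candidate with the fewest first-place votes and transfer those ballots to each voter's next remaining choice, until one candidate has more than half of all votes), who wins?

Round 1: A 0, B 7, C 4, D 11, E 10. A eliminated.
Round 2: B 7, C 4, D 11, E 10. C eliminated.
Round 3: B 7, D 15, E 10. B eliminated.
Round 4: D 15, E 17. E has a majority (≥17).

E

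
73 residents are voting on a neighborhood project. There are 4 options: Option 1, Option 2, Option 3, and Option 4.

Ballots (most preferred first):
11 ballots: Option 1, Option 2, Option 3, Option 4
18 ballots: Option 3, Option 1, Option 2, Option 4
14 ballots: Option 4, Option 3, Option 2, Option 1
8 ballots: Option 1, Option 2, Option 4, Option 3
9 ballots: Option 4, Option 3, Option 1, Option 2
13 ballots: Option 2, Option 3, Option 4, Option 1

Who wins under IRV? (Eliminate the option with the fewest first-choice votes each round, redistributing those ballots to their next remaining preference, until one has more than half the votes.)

Option 3

Round 1: Option 1 19, Option 2 13, Option 3 18, Option 4 23. Option 2 eliminated.
Round 2: Option 1 19, Option 3 31, Option 4 23. Option 1 eliminated.
Round 3: Option 3 42, Option 4 31. Option 3 has a majority (≥37).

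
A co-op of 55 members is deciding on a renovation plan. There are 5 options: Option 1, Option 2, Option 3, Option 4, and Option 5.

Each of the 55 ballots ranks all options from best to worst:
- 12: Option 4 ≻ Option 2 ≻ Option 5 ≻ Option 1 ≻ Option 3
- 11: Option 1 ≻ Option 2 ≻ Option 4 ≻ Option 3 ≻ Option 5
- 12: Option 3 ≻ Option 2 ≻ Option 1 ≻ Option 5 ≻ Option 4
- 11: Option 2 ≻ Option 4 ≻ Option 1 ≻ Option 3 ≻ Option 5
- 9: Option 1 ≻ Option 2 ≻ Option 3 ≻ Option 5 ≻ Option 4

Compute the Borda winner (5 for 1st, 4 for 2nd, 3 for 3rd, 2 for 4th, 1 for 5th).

Option 1: 12×2 + 11×5 + 12×3 + 11×3 + 9×5 = 193
Option 2: 12×4 + 11×4 + 12×4 + 11×5 + 9×4 = 231
Option 3: 12×1 + 11×2 + 12×5 + 11×2 + 9×3 = 143
Option 4: 12×5 + 11×3 + 12×1 + 11×4 + 9×1 = 158
Option 5: 12×3 + 11×1 + 12×2 + 11×1 + 9×2 = 100

Option 2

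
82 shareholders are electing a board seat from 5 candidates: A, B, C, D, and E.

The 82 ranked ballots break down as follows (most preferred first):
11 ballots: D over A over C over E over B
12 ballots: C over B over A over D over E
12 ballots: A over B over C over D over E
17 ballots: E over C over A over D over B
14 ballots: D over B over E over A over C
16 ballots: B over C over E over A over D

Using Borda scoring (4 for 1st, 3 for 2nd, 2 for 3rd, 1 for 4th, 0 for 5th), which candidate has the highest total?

C

A: 11×3 + 12×2 + 12×4 + 17×2 + 14×1 + 16×1 = 169
B: 11×0 + 12×3 + 12×3 + 17×0 + 14×3 + 16×4 = 178
C: 11×2 + 12×4 + 12×2 + 17×3 + 14×0 + 16×3 = 193
D: 11×4 + 12×1 + 12×1 + 17×1 + 14×4 + 16×0 = 141
E: 11×1 + 12×0 + 12×0 + 17×4 + 14×2 + 16×2 = 139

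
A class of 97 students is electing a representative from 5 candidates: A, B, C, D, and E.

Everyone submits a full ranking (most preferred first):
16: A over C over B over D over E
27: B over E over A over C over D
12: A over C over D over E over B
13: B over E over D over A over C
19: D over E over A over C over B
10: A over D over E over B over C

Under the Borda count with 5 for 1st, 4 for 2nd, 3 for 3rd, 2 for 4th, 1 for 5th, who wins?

A: 16×5 + 27×3 + 12×5 + 13×2 + 19×3 + 10×5 = 354
B: 16×3 + 27×5 + 12×1 + 13×5 + 19×1 + 10×2 = 299
C: 16×4 + 27×2 + 12×4 + 13×1 + 19×2 + 10×1 = 227
D: 16×2 + 27×1 + 12×3 + 13×3 + 19×5 + 10×4 = 269
E: 16×1 + 27×4 + 12×2 + 13×4 + 19×4 + 10×3 = 306

A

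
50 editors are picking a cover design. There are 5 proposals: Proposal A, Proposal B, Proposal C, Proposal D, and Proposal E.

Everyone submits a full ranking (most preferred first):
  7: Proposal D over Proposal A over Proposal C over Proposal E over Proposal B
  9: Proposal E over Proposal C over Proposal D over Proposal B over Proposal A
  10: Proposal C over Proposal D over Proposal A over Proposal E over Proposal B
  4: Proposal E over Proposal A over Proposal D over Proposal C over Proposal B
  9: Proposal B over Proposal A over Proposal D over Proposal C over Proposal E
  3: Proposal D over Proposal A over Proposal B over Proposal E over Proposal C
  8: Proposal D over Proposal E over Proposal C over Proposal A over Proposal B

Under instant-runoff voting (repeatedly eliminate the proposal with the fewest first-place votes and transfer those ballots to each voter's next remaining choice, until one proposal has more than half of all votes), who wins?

Proposal D

Round 1: Proposal A 0, Proposal B 9, Proposal C 10, Proposal D 18, Proposal E 13. Proposal A eliminated.
Round 2: Proposal B 9, Proposal C 10, Proposal D 18, Proposal E 13. Proposal B eliminated.
Round 3: Proposal C 10, Proposal D 27, Proposal E 13. Proposal D has a majority (≥26).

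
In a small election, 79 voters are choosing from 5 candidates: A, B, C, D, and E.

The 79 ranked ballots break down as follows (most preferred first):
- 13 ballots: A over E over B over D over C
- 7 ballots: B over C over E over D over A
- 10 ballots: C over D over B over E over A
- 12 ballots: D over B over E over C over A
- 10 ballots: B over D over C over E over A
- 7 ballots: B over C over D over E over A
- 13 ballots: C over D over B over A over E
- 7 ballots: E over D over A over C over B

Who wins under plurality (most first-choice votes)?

First-place votes: A 13, B 24, C 23, D 12, E 7.

B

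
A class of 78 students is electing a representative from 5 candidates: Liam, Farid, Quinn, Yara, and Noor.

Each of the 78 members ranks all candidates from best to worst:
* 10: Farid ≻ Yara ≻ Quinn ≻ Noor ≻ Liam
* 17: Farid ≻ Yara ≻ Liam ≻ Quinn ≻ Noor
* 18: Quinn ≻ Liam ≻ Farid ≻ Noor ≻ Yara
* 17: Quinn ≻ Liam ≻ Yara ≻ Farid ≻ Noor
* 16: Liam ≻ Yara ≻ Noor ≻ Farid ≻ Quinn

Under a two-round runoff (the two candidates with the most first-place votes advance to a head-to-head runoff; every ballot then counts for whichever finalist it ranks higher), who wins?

Round 1 first-place votes: Liam 16, Farid 27, Quinn 35, Yara 0, Noor 0. Quinn and Farid advance.
Runoff: Quinn is ranked above Farid on 35 ballots, Farid above Quinn on 43.

Farid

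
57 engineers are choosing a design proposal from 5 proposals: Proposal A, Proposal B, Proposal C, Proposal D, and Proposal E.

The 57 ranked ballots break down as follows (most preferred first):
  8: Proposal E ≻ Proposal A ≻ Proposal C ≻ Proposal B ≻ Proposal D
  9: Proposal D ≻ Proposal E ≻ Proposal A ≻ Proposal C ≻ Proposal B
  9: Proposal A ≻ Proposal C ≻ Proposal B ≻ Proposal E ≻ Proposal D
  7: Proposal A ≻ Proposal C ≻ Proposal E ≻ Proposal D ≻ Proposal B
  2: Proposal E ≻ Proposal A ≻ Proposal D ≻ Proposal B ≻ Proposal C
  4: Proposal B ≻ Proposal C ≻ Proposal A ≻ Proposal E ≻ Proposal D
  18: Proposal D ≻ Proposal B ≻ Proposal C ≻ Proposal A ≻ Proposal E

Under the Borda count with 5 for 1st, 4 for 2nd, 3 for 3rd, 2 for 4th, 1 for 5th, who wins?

Proposal A

Proposal A: 8×4 + 9×3 + 9×5 + 7×5 + 2×4 + 4×3 + 18×2 = 195
Proposal B: 8×2 + 9×1 + 9×3 + 7×1 + 2×2 + 4×5 + 18×4 = 155
Proposal C: 8×3 + 9×2 + 9×4 + 7×4 + 2×1 + 4×4 + 18×3 = 178
Proposal D: 8×1 + 9×5 + 9×1 + 7×2 + 2×3 + 4×1 + 18×5 = 176
Proposal E: 8×5 + 9×4 + 9×2 + 7×3 + 2×5 + 4×2 + 18×1 = 151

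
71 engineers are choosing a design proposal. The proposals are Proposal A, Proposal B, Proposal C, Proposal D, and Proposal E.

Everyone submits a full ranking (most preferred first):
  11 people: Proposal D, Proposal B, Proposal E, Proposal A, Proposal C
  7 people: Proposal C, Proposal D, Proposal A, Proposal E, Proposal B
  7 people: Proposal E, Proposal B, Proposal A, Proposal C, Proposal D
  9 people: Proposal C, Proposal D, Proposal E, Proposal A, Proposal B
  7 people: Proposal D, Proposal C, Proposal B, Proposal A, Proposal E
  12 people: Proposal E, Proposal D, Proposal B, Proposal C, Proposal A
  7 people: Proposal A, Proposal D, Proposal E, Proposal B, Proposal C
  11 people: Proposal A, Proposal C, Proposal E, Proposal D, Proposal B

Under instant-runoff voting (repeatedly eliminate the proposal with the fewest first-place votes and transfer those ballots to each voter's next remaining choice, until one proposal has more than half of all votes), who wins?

Round 1: Proposal A 18, Proposal B 0, Proposal C 16, Proposal D 18, Proposal E 19. Proposal B eliminated.
Round 2: Proposal A 18, Proposal C 16, Proposal D 18, Proposal E 19. Proposal C eliminated.
Round 3: Proposal A 18, Proposal D 34, Proposal E 19. Proposal A eliminated.
Round 4: Proposal D 41, Proposal E 30. Proposal D has a majority (≥36).

Proposal D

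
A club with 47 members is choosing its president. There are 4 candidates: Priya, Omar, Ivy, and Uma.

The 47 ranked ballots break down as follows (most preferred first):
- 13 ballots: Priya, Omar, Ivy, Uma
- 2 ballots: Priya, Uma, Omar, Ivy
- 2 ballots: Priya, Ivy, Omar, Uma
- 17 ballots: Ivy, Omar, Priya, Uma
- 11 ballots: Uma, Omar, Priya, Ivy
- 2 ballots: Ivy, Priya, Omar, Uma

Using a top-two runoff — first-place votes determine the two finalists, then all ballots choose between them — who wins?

Round 1 first-place votes: Priya 17, Omar 0, Ivy 19, Uma 11. Ivy and Priya advance.
Runoff: Ivy is ranked above Priya on 19 ballots, Priya above Ivy on 28.

Priya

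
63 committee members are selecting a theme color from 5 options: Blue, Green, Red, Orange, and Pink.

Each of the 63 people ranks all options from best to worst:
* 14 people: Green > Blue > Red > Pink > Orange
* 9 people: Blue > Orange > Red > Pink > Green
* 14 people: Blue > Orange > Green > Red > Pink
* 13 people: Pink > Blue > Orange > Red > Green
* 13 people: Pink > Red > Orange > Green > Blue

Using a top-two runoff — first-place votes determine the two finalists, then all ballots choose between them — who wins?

Round 1 first-place votes: Blue 23, Green 14, Red 0, Orange 0, Pink 26. Pink and Blue advance.
Runoff: Pink is ranked above Blue on 26 ballots, Blue above Pink on 37.

Blue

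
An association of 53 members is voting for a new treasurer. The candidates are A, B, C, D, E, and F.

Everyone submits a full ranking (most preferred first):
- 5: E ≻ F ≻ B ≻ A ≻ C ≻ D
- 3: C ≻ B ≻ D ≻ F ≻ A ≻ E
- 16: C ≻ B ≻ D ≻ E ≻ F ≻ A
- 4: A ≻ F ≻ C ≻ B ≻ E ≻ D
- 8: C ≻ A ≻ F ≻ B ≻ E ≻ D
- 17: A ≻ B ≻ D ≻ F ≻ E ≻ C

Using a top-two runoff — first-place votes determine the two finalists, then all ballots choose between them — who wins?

C

Round 1 first-place votes: A 21, B 0, C 27, D 0, E 5, F 0. C and A advance.
Runoff: C is ranked above A on 27 ballots, A above C on 26.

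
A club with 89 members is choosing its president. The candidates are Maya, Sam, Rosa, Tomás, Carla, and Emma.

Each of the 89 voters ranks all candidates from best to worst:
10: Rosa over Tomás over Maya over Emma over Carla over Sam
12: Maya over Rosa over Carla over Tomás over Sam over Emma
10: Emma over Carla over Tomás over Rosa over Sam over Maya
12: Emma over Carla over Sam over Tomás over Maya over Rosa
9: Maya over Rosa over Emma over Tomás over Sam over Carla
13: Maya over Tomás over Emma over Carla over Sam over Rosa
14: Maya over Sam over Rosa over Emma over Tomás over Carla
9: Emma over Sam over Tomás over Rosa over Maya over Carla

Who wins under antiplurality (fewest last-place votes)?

Last-place votes: Maya 10, Sam 10, Rosa 25, Tomás 0, Carla 32, Emma 12.

Tomás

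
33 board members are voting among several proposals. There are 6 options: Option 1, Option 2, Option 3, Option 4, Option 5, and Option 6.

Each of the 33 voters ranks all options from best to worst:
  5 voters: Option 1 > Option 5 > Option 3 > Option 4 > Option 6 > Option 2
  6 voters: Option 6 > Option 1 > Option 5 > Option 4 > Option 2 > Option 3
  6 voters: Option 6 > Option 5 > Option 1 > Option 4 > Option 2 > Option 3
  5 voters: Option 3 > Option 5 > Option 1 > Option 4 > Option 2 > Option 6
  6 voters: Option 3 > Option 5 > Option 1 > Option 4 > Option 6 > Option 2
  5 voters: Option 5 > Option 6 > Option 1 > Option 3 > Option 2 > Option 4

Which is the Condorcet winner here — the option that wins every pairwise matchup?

Option 5

Option 5 vs Option 1: 22–11
Option 5 vs Option 2: 33–0
Option 5 vs Option 3: 22–11
Option 5 vs Option 4: 33–0
Option 5 vs Option 6: 21–12
Option 5 beats every other option.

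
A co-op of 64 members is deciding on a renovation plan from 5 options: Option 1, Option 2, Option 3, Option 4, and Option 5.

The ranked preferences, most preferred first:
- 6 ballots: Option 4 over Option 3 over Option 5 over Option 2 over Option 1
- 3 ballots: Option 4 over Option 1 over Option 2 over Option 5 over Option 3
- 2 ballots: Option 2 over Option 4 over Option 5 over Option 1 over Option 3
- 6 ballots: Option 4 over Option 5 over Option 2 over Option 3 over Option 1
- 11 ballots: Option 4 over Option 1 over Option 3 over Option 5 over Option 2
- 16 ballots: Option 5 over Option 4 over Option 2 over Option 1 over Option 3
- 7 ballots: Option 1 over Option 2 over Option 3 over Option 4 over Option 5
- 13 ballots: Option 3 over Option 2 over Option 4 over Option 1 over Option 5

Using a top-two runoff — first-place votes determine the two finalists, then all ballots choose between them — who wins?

Round 1 first-place votes: Option 1 7, Option 2 2, Option 3 13, Option 4 26, Option 5 16. Option 4 and Option 5 advance.
Runoff: Option 4 is ranked above Option 5 on 48 ballots, Option 5 above Option 4 on 16.

Option 4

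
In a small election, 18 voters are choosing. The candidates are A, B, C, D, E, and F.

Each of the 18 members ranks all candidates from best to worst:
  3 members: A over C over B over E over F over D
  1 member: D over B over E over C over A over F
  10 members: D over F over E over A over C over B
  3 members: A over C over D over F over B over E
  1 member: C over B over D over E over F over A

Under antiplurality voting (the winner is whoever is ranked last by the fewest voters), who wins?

C

Last-place votes: A 1, B 10, C 0, D 3, E 3, F 1.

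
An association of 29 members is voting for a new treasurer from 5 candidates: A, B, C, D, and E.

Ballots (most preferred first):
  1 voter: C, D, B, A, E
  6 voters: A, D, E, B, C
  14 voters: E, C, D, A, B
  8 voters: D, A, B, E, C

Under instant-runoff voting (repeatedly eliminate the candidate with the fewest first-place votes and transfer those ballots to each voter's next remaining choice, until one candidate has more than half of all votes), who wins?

D

Round 1: A 6, B 0, C 1, D 8, E 14. B eliminated.
Round 2: A 6, C 1, D 8, E 14. C eliminated.
Round 3: A 6, D 9, E 14. A eliminated.
Round 4: D 15, E 14. D has a majority (≥15).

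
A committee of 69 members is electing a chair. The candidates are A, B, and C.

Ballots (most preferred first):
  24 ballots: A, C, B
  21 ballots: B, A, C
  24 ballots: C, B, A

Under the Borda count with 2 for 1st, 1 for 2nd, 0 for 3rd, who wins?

C

A: 24×2 + 21×1 + 24×0 = 69
B: 24×0 + 21×2 + 24×1 = 66
C: 24×1 + 21×0 + 24×2 = 72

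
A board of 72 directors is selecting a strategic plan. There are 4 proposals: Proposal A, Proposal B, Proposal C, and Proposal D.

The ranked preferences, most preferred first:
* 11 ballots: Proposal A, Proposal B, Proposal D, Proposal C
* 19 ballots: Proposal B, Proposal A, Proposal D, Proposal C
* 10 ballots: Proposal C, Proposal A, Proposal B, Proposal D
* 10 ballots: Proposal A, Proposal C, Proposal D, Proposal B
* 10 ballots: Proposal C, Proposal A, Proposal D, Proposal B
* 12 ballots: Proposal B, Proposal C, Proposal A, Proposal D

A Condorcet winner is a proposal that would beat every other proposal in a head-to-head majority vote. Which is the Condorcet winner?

Proposal A

Proposal A vs Proposal B: 41–31
Proposal A vs Proposal C: 40–32
Proposal A vs Proposal D: 72–0
Proposal A beats every other proposal.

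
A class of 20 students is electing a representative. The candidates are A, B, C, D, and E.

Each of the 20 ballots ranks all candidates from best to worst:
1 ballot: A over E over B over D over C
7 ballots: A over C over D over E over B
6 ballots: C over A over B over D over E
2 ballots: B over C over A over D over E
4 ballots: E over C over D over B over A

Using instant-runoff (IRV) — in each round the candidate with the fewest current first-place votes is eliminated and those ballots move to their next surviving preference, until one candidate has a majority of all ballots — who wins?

C

Round 1: A 8, B 2, C 6, D 0, E 4. D eliminated.
Round 2: A 8, B 2, C 6, E 4. B eliminated.
Round 3: A 8, C 8, E 4. E eliminated.
Round 4: A 8, C 12. C has a majority (≥11).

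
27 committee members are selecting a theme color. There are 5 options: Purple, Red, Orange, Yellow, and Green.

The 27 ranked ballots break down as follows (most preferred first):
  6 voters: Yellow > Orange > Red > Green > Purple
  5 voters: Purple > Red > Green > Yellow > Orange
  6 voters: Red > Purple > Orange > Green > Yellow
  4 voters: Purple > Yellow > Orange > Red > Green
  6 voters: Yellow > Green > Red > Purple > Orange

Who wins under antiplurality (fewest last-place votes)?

Red

Last-place votes: Purple 6, Red 0, Orange 11, Yellow 6, Green 4.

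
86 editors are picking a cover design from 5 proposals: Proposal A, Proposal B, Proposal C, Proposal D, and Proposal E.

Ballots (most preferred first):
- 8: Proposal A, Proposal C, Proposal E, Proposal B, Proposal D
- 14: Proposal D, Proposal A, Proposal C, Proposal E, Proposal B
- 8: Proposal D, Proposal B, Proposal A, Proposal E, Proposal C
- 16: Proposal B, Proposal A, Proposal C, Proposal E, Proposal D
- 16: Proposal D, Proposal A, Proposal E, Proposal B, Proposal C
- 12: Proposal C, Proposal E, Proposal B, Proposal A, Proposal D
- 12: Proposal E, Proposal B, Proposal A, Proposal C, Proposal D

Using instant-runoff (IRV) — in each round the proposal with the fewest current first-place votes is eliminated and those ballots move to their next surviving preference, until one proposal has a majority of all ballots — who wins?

Proposal B

Round 1: Proposal A 8, Proposal B 16, Proposal C 12, Proposal D 38, Proposal E 12. Proposal A eliminated.
Round 2: Proposal B 16, Proposal C 20, Proposal D 38, Proposal E 12. Proposal E eliminated.
Round 3: Proposal B 28, Proposal C 20, Proposal D 38. Proposal C eliminated.
Round 4: Proposal B 48, Proposal D 38. Proposal B has a majority (≥44).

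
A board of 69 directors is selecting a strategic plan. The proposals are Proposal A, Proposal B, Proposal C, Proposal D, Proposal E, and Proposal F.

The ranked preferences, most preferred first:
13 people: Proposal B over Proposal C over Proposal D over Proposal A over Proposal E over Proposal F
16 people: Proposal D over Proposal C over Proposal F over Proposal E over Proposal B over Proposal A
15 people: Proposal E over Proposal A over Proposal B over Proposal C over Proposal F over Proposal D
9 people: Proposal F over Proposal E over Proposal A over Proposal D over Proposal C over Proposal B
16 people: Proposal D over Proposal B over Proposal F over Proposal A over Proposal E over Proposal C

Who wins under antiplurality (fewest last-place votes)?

Proposal E

Last-place votes: Proposal A 16, Proposal B 9, Proposal C 16, Proposal D 15, Proposal E 0, Proposal F 13.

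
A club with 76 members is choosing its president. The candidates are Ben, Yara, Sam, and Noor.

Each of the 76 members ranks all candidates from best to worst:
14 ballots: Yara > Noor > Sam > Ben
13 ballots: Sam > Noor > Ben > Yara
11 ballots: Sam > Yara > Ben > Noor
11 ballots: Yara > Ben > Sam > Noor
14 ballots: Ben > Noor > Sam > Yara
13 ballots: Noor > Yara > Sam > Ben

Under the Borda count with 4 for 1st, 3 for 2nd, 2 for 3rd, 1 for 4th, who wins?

Ben: 14×1 + 13×2 + 11×2 + 11×3 + 14×4 + 13×1 = 164
Yara: 14×4 + 13×1 + 11×3 + 11×4 + 14×1 + 13×3 = 199
Sam: 14×2 + 13×4 + 11×4 + 11×2 + 14×2 + 13×2 = 200
Noor: 14×3 + 13×3 + 11×1 + 11×1 + 14×3 + 13×4 = 197

Sam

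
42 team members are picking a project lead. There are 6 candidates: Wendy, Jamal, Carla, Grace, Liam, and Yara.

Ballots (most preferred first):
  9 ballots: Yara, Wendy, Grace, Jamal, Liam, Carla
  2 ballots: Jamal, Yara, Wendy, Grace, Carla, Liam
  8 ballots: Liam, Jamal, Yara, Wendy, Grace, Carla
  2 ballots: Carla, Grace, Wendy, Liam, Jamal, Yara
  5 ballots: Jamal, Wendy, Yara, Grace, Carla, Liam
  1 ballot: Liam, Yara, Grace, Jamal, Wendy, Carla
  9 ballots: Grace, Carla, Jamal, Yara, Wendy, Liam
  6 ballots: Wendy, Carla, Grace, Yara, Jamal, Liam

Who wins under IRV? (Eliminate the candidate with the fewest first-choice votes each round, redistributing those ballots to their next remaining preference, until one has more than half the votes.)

Round 1: Wendy 6, Jamal 7, Carla 2, Grace 9, Liam 9, Yara 9. Carla eliminated.
Round 2: Wendy 6, Jamal 7, Grace 11, Liam 9, Yara 9. Wendy eliminated.
Round 3: Jamal 7, Grace 17, Liam 9, Yara 9. Jamal eliminated.
Round 4: Grace 17, Liam 9, Yara 16. Liam eliminated.
Round 5: Grace 17, Yara 25. Yara has a majority (≥22).

Yara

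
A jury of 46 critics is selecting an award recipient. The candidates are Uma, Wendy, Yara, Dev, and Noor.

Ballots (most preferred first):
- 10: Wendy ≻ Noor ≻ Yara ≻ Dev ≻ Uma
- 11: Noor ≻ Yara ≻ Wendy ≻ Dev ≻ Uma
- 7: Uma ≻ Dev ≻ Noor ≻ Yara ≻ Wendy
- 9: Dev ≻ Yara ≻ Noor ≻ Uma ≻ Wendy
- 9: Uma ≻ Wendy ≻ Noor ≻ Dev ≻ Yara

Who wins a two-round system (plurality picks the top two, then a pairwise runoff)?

Noor

Round 1 first-place votes: Uma 16, Wendy 10, Yara 0, Dev 9, Noor 11. Uma and Noor advance.
Runoff: Uma is ranked above Noor on 16 ballots, Noor above Uma on 30.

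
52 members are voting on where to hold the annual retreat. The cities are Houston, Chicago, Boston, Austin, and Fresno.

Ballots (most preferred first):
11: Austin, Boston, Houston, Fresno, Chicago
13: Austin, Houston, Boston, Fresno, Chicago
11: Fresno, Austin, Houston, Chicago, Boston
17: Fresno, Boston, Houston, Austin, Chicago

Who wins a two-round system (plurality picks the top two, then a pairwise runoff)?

Round 1 first-place votes: Houston 0, Chicago 0, Boston 0, Austin 24, Fresno 28. Fresno and Austin advance.
Runoff: Fresno is ranked above Austin on 28 ballots, Austin above Fresno on 24.

Fresno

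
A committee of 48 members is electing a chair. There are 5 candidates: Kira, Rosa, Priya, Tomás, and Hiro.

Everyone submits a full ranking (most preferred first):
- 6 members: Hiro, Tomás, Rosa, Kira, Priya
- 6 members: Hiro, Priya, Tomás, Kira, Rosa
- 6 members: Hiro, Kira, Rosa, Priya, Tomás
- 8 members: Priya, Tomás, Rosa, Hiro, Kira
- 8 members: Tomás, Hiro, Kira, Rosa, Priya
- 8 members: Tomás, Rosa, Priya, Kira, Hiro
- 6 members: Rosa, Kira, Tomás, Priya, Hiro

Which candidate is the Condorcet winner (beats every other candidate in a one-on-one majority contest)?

Tomás vs Kira: 36–12
Tomás vs Rosa: 36–12
Tomás vs Priya: 28–20
Tomás vs Hiro: 30–18
Tomás beats every other candidate.

Tomás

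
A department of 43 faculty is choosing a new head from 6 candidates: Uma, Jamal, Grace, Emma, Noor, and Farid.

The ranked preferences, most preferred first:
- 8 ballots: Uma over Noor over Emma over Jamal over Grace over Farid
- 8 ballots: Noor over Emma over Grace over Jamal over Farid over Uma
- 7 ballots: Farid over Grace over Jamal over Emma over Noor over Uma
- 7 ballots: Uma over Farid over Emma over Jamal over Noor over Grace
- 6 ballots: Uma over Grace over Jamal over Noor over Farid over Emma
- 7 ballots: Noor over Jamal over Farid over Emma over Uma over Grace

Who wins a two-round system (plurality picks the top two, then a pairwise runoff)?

Round 1 first-place votes: Uma 21, Jamal 0, Grace 0, Emma 0, Noor 15, Farid 7. Uma and Noor advance.
Runoff: Uma is ranked above Noor on 21 ballots, Noor above Uma on 22.

Noor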